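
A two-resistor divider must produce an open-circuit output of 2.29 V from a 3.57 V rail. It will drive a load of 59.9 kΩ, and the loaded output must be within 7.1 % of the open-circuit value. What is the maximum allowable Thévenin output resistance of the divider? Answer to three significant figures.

R_th ≤ 4.58 kΩ

Loading drop = R_th/(R_th + R_L) ≤ 0.0710, so R_th ≤ R_L · ε/(1−ε) = 59.9 kΩ × 0.0710/0.9290 = 4.58 kΩ.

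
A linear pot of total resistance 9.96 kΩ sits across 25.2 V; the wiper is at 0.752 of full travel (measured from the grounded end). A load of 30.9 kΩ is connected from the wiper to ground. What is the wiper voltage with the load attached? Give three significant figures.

The wiper splits the pot into (1−α)R = 2.470 kΩ above and αR = 7.490 kΩ below.
Lower section ‖ load = 6.029 kΩ.
V_wiper = 25.2 × 6.029/(2.470 + 6.029) = 17.9 V.

V ≈ 17.9 V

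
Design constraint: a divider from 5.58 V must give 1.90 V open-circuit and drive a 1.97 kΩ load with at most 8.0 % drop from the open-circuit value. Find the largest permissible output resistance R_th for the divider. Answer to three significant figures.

R_th ≤ 171 Ω

Loading drop = R_th/(R_th + R_L) ≤ 0.0800, so R_th ≤ R_L · ε/(1−ε) = 1.97 kΩ × 0.0800/0.9200 = 171 Ω.
(Any R1, R2 with R2/(R1+R2) = 0.341 and R1‖R2 ≤ 171 Ω will meet the spec.)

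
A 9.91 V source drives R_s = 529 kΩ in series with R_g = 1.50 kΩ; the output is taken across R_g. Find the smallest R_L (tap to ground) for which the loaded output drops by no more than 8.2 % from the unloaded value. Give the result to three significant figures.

R_L(min) ≈ 16.7 kΩ

Output resistance R_th = R_s‖R_g = (529 × 1.50)/530.5 = 1.496 kΩ.
The fractional drop is R_th/(R_th + R_L); requiring this ≤ 0.0820 gives R_L ≥ R_th(1/0.0820 − 1) = 1.496 × 11.20 = 16.7 kΩ.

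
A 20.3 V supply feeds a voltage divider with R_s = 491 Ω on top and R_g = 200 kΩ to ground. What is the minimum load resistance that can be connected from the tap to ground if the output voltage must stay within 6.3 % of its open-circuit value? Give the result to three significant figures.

R_L(min) ≈ 7.28 kΩ

Output resistance R_th = R_s‖R_g = (491 × 200000)/200500 = 489.8 Ω.
The fractional drop is R_th/(R_th + R_L); requiring this ≤ 0.0630 gives R_L ≥ R_th(1/0.0630 − 1) = 489.8 × 14.87 = 7.28 kΩ.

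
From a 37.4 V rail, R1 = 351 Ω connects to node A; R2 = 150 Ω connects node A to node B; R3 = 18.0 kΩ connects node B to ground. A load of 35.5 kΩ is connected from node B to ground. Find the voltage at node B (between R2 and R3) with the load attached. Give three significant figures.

At node B, R3 is in parallel with the load: R3‖R_L = 11940 Ω.
Below node A the resistance is R2 + (R3‖R_L) = 12090 Ω, so V_A = 37.4 × 12090/12440 = 36.35 V.
Then V_B = V_A × (R3‖R_L)/(R2 + R3‖R_L) = 36.35 × 11940/12090 = 35.9 V.

V ≈ 35.9 V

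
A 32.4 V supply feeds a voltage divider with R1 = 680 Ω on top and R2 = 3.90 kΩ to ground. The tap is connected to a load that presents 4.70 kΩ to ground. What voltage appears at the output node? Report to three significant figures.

The load sits in parallel with R2: R2‖R_L = (3900 × 4700) / (3900 + 4700) = 2131 Ω.
V_out = 32.4 × 2131 / (680 + 2131) = 32.4 × 2131/2811 = 24.6 V.

V_out ≈ 24.6 V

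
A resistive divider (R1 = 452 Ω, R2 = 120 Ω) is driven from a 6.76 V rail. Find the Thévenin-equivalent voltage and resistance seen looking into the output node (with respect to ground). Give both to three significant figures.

V_th = 1.42 V, R_th = 94.8 Ω

V_th is the open-circuit tap voltage: 6.76 × 120/(452 + 120) = 1.42 V.
With the supply zeroed, R1 and R2 appear in parallel from the tap: R_th = R1‖R2 = (452 × 120)/572.0 = 94.8 Ω.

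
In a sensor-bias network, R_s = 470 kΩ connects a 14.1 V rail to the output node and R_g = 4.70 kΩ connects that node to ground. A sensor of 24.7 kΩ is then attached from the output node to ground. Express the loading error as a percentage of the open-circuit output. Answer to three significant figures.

Unloaded V = 14.1 × 4.70/474.7 = 0.1396 V.
Loaded: R_g‖R_L = 3.949 kΩ, giving V = 14.1 × 3.949/473.9 = 0.1175 V.
Drop = (0.1396 − 0.1175) / 0.1396 = 15.9 %.

15.9 %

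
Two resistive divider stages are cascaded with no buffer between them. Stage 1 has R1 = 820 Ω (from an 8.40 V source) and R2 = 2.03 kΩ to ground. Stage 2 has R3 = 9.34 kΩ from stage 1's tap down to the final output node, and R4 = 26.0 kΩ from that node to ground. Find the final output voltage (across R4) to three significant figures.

V_out ≈ 4.33 V

Stage 2 presents R3+R4 = 35340 Ω as a load on stage 1's tap.
Stage 1's lower leg becomes R2‖(R3+R4) = 1920 Ω, so V_mid = 8.40 × 1920/2740 = 5.886 V.
Stage 2 is itself unloaded: V_out = V_mid × R4/(R3+R4) = 5.886 × 26000/35340 = 4.33 V.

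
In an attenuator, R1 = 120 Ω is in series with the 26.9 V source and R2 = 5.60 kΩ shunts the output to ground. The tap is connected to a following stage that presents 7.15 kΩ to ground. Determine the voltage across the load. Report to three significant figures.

The load sits in parallel with R2: R2‖R_L = (5600 × 7150) / (5600 + 7150) = 3140 Ω.
V_out = 26.9 × 3140 / (120 + 3140) = 26.9 × 3140/3260 = 25.9 V.
(Unloaded it would have been 26.3 V.)

V_out ≈ 25.9 V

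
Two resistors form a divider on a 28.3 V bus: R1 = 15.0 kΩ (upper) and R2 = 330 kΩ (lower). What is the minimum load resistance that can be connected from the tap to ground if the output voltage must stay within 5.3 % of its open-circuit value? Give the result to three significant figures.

Output resistance R_th = R1‖R2 = (15.0 × 330)/345.0 = 14.35 kΩ.
The fractional drop is R_th/(R_th + R_L); requiring this ≤ 0.0530 gives R_L ≥ R_th(1/0.0530 − 1) = 14.35 × 17.87 = 256 kΩ.

R_L(min) ≈ 256 kΩ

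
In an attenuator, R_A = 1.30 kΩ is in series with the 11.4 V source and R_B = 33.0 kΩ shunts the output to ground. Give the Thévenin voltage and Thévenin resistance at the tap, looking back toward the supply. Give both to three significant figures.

V_th is the open-circuit tap voltage: 11.4 × 33.0/(1.30 + 33.0) = 11.0 V.
With the supply zeroed, R_A and R_B appear in parallel from the tap: R_th = R_A‖R_B = (1.30 × 33.0)/34.30 = 1.25 kΩ.

V_th = 11.0 V, R_th = 1.25 kΩ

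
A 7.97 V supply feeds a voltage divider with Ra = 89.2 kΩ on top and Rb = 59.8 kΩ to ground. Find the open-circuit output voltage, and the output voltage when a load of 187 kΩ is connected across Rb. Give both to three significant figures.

Unloaded: 3.20 V; loaded: 2.68 V

Open-circuit: V = 7.97 × 59.8/(89.2 + 59.8) = 3.20 V.
With the load, Rb becomes Rb‖R_L = 45.31 kΩ, so V = 7.97 × 45.31/134.5 = 2.68 V.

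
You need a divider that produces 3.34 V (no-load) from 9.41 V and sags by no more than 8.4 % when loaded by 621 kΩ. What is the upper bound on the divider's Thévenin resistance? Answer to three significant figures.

Loading drop = R_th/(R_th + R_L) ≤ 0.0840, so R_th ≤ R_L · ε/(1−ε) = 621 kΩ × 0.0840/0.9160 = 56.9 kΩ.
(Any R1, R2 with R2/(R1+R2) = 0.355 and R1‖R2 ≤ 56.9 kΩ will meet the spec.)

R_th ≤ 56.9 kΩ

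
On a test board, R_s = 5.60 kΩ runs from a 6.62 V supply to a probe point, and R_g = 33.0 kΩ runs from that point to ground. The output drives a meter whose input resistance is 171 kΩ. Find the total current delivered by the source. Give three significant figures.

I ≈ 0.199 mA

R_g‖R_L = 27.66 kΩ, so the source sees R_s + R_g‖R_L = 33.26 kΩ.
I = 6.62 V / 33.26 kΩ = 0.199 mA.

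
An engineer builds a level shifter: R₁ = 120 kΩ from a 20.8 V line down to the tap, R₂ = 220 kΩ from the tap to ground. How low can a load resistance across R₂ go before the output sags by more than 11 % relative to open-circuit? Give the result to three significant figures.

R_L(min) ≈ 628 kΩ

Output resistance R_th = R₁‖R₂ = (120 × 220)/340.0 = 77.65 kΩ.
The fractional drop is R_th/(R_th + R_L); requiring this ≤ 0.110 gives R_L ≥ R_th(1/0.110 − 1) = 77.65 × 8.091 = 628 kΩ.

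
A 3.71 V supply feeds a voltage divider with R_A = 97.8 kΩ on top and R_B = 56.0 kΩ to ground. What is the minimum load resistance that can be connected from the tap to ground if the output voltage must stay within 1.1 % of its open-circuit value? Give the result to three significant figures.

R_L(min) ≈ 3.20 MΩ

Output resistance R_th = R_A‖R_B = (97.8 × 56.0)/153.8 = 35.61 kΩ.
The fractional drop is R_th/(R_th + R_L); requiring this ≤ 0.0110 gives R_L ≥ R_th(1/0.0110 − 1) = 35.61 × 89.91 = 3.20 MΩ.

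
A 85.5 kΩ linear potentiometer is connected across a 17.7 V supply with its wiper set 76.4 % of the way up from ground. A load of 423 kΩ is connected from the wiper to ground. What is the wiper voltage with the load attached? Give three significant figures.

V ≈ 13.0 V

The wiper splits the pot into (1−α)R = 20.18 kΩ above and αR = 65.32 kΩ below.
Lower section ‖ load = 56.58 kΩ.
V_wiper = 17.7 × 56.58/(20.18 + 56.58) = 13.0 V.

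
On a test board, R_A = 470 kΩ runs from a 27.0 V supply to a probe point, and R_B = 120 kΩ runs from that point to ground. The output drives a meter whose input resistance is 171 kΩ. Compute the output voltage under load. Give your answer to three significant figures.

V_out ≈ 3.52 V

The load sits in parallel with R_B: R_B‖R_L = (120 × 171) / (120 + 171) = 70.52 kΩ.
V_out = 27.0 × 70.52 / (470 + 70.52) = 27.0 × 70.52/540.5 = 3.52 V.
(Unloaded it would have been 5.49 V.)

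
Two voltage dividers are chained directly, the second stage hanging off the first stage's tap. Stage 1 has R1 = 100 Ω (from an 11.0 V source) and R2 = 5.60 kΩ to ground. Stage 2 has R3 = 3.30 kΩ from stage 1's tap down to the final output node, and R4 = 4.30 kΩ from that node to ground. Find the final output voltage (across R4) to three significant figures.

Stage 2 presents R3+R4 = 7600 Ω as a load on stage 1's tap.
Stage 1's lower leg becomes R2‖(R3+R4) = 3224 Ω, so V_mid = 11.0 × 3224/3324 = 10.67 V.
Stage 2 is itself unloaded: V_out = V_mid × R4/(R3+R4) = 10.67 × 4300/7600 = 6.04 V.

V_out ≈ 6.04 V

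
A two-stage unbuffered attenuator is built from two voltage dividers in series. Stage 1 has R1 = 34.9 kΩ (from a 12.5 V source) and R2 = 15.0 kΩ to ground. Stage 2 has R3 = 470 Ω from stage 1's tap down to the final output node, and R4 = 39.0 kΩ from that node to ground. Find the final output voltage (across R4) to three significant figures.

Stage 2 presents R3+R4 = 39470 Ω as a load on stage 1's tap.
Stage 1's lower leg becomes R2‖(R3+R4) = 10870 Ω, so V_mid = 12.5 × 10870/45770 = 2.968 V.
Stage 2 is itself unloaded: V_out = V_mid × R4/(R3+R4) = 2.968 × 39000/39470 = 2.93 V.

V_out ≈ 2.93 V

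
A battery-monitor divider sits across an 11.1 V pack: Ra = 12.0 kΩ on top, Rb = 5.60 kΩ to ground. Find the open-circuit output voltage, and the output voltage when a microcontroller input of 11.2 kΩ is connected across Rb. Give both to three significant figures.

Unloaded: 3.53 V; loaded: 2.63 V

Open-circuit: V = 11.1 × 5.60/(12.0 + 5.60) = 3.53 V.
With the load, Rb becomes Rb‖R_L = 3.733 kΩ, so V = 11.1 × 3.733/15.73 = 2.63 V.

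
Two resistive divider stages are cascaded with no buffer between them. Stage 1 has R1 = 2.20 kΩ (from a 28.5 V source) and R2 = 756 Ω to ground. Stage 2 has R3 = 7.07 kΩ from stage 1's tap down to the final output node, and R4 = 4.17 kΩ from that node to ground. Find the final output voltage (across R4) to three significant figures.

Stage 2 presents R3+R4 = 11240 Ω as a load on stage 1's tap.
Stage 1's lower leg becomes R2‖(R3+R4) = 708.4 Ω, so V_mid = 28.5 × 708.4/2908 = 6.941 V.
Stage 2 is itself unloaded: V_out = V_mid × R4/(R3+R4) = 6.941 × 4170/11240 = 2.58 V.

V_out ≈ 2.58 V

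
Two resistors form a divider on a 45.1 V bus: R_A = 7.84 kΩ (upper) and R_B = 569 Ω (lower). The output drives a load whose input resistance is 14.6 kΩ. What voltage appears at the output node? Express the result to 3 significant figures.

The load sits in parallel with R_B: R_B‖R_L = (569 × 14600) / (569 + 14600) = 547.7 Ω.
V_out = 45.1 × 547.7 / (7840 + 547.7) = 45.1 × 547.7/8388 = 2.94 V.

V_out ≈ 2.94 V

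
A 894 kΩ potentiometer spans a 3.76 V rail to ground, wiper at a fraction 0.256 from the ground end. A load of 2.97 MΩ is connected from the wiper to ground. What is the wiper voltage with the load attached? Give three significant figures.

V ≈ 0.910 V

The wiper splits the pot into (1−α)R = 665.1 kΩ above and αR = 228.9 kΩ below.
Lower section ‖ load = 212.5 kΩ.
V_wiper = 3.76 × 212.5/(665.1 + 212.5) = 0.910 V.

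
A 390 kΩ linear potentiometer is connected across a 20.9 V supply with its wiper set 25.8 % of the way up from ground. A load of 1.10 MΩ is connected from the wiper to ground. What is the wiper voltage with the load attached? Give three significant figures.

The wiper splits the pot into (1−α)R = 289.4 kΩ above and αR = 100.6 kΩ below.
Lower section ‖ load = 92.19 kΩ.
V_wiper = 20.9 × 92.19/(289.4 + 92.19) = 5.05 V.

V ≈ 5.05 V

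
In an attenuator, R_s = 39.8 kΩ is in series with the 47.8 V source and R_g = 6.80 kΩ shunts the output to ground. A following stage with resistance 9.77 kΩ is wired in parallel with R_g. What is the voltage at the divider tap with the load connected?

V_out ≈ 4.37 V

The load sits in parallel with R_g: R_g‖R_L = (6.80 × 9.77) / (6.80 + 9.77) = 4.009 kΩ.
V_out = 47.8 × 4.009 / (39.8 + 4.009) = 47.8 × 4.009/43.81 = 4.37 V.
(Unloaded it would have been 6.98 V.)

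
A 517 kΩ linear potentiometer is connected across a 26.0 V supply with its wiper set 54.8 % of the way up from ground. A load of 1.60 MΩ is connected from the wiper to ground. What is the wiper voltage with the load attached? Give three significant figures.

The wiper splits the pot into (1−α)R = 233.7 kΩ above and αR = 283.3 kΩ below.
Lower section ‖ load = 240.7 kΩ.
V_wiper = 26.0 × 240.7/(233.7 + 240.7) = 13.2 V.

V ≈ 13.2 V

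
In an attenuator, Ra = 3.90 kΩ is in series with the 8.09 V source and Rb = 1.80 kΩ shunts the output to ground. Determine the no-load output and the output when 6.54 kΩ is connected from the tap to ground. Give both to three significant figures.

Unloaded: 2.55 V; loaded: 2.15 V

Open-circuit: V = 8.09 × 1.80/(3.90 + 1.80) = 2.55 V.
With the load, Rb becomes Rb‖R_L = 1.412 kΩ, so V = 8.09 × 1.412/5.312 = 2.15 V.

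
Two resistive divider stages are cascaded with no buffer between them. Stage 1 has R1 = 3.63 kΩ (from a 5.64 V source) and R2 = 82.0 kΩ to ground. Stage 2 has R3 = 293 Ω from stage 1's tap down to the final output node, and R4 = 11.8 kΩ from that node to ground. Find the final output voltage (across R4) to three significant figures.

Stage 2 presents R3+R4 = 12090 Ω as a load on stage 1's tap.
Stage 1's lower leg becomes R2‖(R3+R4) = 10540 Ω, so V_mid = 5.64 × 10540/14170 = 4.195 V.
Stage 2 is itself unloaded: V_out = V_mid × R4/(R3+R4) = 4.195 × 11800/12090 = 4.09 V.

V_out ≈ 4.09 V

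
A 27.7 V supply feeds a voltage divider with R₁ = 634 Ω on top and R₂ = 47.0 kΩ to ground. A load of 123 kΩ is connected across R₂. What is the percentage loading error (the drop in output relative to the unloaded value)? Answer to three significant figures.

The divider's output (Thévenin) resistance is R₁‖R₂ = 625.6 Ω.
Fractional drop under load = R_th/(R_th + R_L) = 625.6 / (625.6 + 123000) = 0.005060.
So the output falls by 0.506 %.

0.506 %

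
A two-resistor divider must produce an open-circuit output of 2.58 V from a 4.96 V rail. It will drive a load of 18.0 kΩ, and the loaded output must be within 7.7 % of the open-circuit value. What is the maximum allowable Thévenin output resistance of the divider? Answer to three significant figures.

R_th ≤ 1.50 kΩ

Loading drop = R_th/(R_th + R_L) ≤ 0.0770, so R_th ≤ R_L · ε/(1−ε) = 18.0 kΩ × 0.0770/0.9230 = 1.50 kΩ.
(Any R1, R2 with R2/(R1+R2) = 0.520 and R1‖R2 ≤ 1.50 kΩ will meet the spec.)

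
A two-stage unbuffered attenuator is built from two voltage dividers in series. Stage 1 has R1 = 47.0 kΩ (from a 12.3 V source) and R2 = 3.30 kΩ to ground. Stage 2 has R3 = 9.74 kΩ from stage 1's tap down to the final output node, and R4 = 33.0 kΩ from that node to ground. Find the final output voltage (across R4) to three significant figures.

Stage 2 presents R3+R4 = 42.74 kΩ as a load on stage 1's tap.
Stage 1's lower leg becomes R2‖(R3+R4) = 3.063 kΩ, so V_mid = 12.3 × 3.063/50.06 = 0.7527 V.
Stage 2 is itself unloaded: V_out = V_mid × R4/(R3+R4) = 0.7527 × 33.0/42.74 = 0.581 V.

V_out ≈ 0.581 V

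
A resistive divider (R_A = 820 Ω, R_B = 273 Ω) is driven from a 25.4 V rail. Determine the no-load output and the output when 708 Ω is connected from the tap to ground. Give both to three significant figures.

Unloaded: 6.34 V; loaded: 4.92 V

Open-circuit: V = 25.4 × 273/(820 + 273) = 6.34 V.
With the load, R_B becomes R_B‖R_L = 197.0 Ω, so V = 25.4 × 197.0/1017 = 4.92 V.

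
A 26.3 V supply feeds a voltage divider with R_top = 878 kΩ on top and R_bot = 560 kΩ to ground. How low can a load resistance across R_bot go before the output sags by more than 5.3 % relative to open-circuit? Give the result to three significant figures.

R_L(min) ≈ 6.11 MΩ

Output resistance R_th = R_top‖R_bot = (878 × 560)/1438 = 341.9 kΩ.
The fractional drop is R_th/(R_th + R_L); requiring this ≤ 0.0530 gives R_L ≥ R_th(1/0.0530 − 1) = 341.9 × 17.87 = 6.11 MΩ.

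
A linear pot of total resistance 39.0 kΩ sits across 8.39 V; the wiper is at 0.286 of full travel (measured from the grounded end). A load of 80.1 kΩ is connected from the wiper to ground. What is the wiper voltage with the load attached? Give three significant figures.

V ≈ 2.18 V

The wiper splits the pot into (1−α)R = 27.85 kΩ above and αR = 11.15 kΩ below.
Lower section ‖ load = 9.791 kΩ.
V_wiper = 8.39 × 9.791/(27.85 + 9.791) = 2.18 V.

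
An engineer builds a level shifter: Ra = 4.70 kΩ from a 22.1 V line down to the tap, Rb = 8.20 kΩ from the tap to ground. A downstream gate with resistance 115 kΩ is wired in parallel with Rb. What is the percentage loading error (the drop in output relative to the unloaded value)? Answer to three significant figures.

The divider's output (Thévenin) resistance is Ra‖Rb = 2.988 kΩ.
Fractional drop under load = R_th/(R_th + R_L) = 2.988 / (2.988 + 115) = 0.02532.
So the output falls by 2.53 %.

2.53 %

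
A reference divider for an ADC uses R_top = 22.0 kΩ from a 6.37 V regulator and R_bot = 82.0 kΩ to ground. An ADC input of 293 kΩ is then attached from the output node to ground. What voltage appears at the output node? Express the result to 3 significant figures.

The load sits in parallel with R_bot: R_bot‖R_L = (82.0 × 293) / (82.0 + 293) = 64.07 kΩ.
V_out = 6.37 × 64.07 / (22.0 + 64.07) = 6.37 × 64.07/86.07 = 4.74 V.
(Unloaded it would have been 5.02 V.)

V_out ≈ 4.74 V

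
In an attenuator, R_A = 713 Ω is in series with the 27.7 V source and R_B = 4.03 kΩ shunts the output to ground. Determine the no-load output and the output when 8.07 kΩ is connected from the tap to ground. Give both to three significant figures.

Open-circuit: V = 27.7 × 4030/(713 + 4030) = 23.5 V.
With the load, R_B becomes R_B‖R_L = 2688 Ω, so V = 27.7 × 2688/3401 = 21.9 V.

Unloaded: 23.5 V; loaded: 21.9 V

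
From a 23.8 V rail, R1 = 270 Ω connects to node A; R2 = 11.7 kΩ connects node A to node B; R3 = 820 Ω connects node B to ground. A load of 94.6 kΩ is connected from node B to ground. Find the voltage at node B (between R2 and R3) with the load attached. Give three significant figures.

At node B, R3 is in parallel with the load: R3‖R_L = 813.0 Ω.
Below node A the resistance is R2 + (R3‖R_L) = 12510 Ω, so V_A = 23.8 × 12510/12780 = 23.30 V.
Then V_B = V_A × (R3‖R_L)/(R2 + R3‖R_L) = 23.30 × 813.0/12510 = 1.51 V.

V ≈ 1.51 V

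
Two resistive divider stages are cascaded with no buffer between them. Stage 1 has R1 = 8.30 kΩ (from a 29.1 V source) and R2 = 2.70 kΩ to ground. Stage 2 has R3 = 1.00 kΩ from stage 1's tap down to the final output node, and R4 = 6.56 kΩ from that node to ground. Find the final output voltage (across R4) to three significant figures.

Stage 2 presents R3+R4 = 7.560 kΩ as a load on stage 1's tap.
Stage 1's lower leg becomes R2‖(R3+R4) = 1.989 kΩ, so V_mid = 29.1 × 1.989/10.29 = 5.626 V.
Stage 2 is itself unloaded: V_out = V_mid × R4/(R3+R4) = 5.626 × 6.56/7.560 = 4.88 V.

V_out ≈ 4.88 V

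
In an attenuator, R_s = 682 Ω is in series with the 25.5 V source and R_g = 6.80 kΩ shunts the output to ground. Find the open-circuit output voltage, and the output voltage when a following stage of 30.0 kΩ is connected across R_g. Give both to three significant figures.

Open-circuit: V = 25.5 × 6800/(682 + 6800) = 23.2 V.
With the load, R_g becomes R_g‖R_L = 5543 Ω, so V = 25.5 × 5543/6225 = 22.7 V.

Unloaded: 23.2 V; loaded: 22.7 V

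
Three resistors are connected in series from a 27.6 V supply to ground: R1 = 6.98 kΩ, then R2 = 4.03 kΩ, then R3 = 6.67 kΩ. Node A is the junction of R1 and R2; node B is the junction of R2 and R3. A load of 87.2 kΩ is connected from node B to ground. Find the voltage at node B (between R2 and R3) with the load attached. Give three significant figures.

At node B, R3 is in parallel with the load: R3‖R_L = 6.196 kΩ.
Below node A the resistance is R2 + (R3‖R_L) = 10.23 kΩ, so V_A = 27.6 × 10.23/17.21 = 16.40 V.
Then V_B = V_A × (R3‖R_L)/(R2 + R3‖R_L) = 16.40 × 6.196/10.23 = 9.94 V.

V ≈ 9.94 V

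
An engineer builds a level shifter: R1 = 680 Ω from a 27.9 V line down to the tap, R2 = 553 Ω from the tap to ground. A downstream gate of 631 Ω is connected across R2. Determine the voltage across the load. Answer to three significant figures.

The load sits in parallel with R2: R2‖R_L = (553 × 631) / (553 + 631) = 294.7 Ω.
V_out = 27.9 × 294.7 / (680 + 294.7) = 27.9 × 294.7/974.7 = 8.44 V.

V_out ≈ 8.44 V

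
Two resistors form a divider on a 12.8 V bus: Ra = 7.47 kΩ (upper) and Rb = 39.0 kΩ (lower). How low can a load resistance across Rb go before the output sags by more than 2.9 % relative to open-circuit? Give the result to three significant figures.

R_L(min) ≈ 210 kΩ

Output resistance R_th = Ra‖Rb = (7.47 × 39.0)/46.47 = 6.269 kΩ.
The fractional drop is R_th/(R_th + R_L); requiring this ≤ 0.0290 gives R_L ≥ R_th(1/0.0290 − 1) = 6.269 × 33.48 = 210 kΩ.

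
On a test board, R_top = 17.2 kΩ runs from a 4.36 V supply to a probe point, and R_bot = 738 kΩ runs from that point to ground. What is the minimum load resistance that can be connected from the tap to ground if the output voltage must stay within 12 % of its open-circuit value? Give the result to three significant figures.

R_L(min) ≈ 123 kΩ

Output resistance R_th = R_top‖R_bot = (17.2 × 738)/755.2 = 16.81 kΩ.
The fractional drop is R_th/(R_th + R_L); requiring this ≤ 0.120 gives R_L ≥ R_th(1/0.120 − 1) = 16.81 × 7.333 = 123 kΩ.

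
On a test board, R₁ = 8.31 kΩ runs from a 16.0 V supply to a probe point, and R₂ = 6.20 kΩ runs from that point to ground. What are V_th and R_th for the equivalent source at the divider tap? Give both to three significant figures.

V_th is the open-circuit tap voltage: 16.0 × 6.20/(8.31 + 6.20) = 6.84 V.
With the supply zeroed, R₁ and R₂ appear in parallel from the tap: R_th = R₁‖R₂ = (8.31 × 6.20)/14.51 = 3.55 kΩ.

V_th = 6.84 V, R_th = 3.55 kΩ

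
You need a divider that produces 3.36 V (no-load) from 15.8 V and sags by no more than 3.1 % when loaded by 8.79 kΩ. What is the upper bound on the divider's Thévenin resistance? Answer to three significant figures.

Loading drop = R_th/(R_th + R_L) ≤ 0.0310, so R_th ≤ R_L · ε/(1−ε) = 8.79 kΩ × 0.0310/0.9690 = 281 Ω.

R_th ≤ 281 Ω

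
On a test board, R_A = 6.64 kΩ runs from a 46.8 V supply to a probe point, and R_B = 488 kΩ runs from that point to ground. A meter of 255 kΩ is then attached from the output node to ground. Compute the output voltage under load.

V_out ≈ 45.0 V

The load sits in parallel with R_B: R_B‖R_L = (488 × 255) / (488 + 255) = 167.5 kΩ.
V_out = 46.8 × 167.5 / (6.64 + 167.5) = 46.8 × 167.5/174.1 = 45.0 V.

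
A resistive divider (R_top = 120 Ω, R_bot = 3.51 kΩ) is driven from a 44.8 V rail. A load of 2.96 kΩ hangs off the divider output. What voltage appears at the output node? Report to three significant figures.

V_out ≈ 41.7 V

The load sits in parallel with R_bot: R_bot‖R_L = (3510 × 2960) / (3510 + 2960) = 1606 Ω.
V_out = 44.8 × 1606 / (120 + 1606) = 44.8 × 1606/1726 = 41.7 V.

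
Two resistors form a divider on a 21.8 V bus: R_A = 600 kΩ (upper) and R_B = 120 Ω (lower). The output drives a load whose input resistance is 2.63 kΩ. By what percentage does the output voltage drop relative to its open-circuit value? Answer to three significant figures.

4.36 %

The divider's output (Thévenin) resistance is R_A‖R_B = 120.0 Ω.
Fractional drop under load = R_th/(R_th + R_L) = 120.0 / (120.0 + 2630) = 0.04363.
So the output falls by 4.36 %.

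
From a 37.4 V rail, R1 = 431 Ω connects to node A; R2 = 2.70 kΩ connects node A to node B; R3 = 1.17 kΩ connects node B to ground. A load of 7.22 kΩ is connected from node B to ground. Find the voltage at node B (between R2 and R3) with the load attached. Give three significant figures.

V ≈ 9.10 V

At node B, R3 is in parallel with the load: R3‖R_L = 1007 Ω.
Below node A the resistance is R2 + (R3‖R_L) = 3707 Ω, so V_A = 37.4 × 3707/4138 = 33.50 V.
Then V_B = V_A × (R3‖R_L)/(R2 + R3‖R_L) = 33.50 × 1007/3707 = 9.10 V.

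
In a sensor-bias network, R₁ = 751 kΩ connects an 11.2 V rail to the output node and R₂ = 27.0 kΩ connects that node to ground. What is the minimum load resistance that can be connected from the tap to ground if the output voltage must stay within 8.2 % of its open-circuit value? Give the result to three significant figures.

Output resistance R_th = R₁‖R₂ = (751 × 27.0)/778.0 = 26.06 kΩ.
The fractional drop is R_th/(R_th + R_L); requiring this ≤ 0.0820 gives R_L ≥ R_th(1/0.0820 − 1) = 26.06 × 11.20 = 292 kΩ.

R_L(min) ≈ 292 kΩ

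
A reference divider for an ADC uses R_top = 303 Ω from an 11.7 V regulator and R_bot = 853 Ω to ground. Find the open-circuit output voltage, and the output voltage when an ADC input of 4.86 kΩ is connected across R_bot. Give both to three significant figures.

Open-circuit: V = 11.7 × 853/(303 + 853) = 8.63 V.
With the load, R_bot becomes R_bot‖R_L = 725.6 Ω, so V = 11.7 × 725.6/1029 = 8.25 V.

Unloaded: 8.63 V; loaded: 8.25 V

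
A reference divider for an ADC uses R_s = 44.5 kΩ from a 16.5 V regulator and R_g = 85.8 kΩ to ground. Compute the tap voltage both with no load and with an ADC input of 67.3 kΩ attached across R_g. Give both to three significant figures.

Open-circuit: V = 16.5 × 85.8/(44.5 + 85.8) = 10.9 V.
With the load, R_g becomes R_g‖R_L = 37.72 kΩ, so V = 16.5 × 37.72/82.22 = 7.57 V.

Unloaded: 10.9 V; loaded: 7.57 V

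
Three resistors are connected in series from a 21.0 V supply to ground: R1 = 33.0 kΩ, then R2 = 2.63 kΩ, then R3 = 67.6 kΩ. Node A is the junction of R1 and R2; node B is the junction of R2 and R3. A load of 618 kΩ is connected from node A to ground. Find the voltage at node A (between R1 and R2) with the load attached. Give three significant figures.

Below node A the series string R2+R3 = 70.23 kΩ sits in parallel with the 618 kΩ load: 63.06 kΩ.
V_A = 21.0 × 63.06/(33.0 + 63.06) = 13.8 V.

V ≈ 13.8 V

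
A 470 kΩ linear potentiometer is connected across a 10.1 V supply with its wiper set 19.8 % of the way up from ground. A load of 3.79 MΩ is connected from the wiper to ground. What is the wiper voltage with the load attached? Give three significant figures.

The wiper splits the pot into (1−α)R = 376.9 kΩ above and αR = 93.06 kΩ below.
Lower section ‖ load = 90.83 kΩ.
V_wiper = 10.1 × 90.83/(376.9 + 90.83) = 1.96 V.

V ≈ 1.96 V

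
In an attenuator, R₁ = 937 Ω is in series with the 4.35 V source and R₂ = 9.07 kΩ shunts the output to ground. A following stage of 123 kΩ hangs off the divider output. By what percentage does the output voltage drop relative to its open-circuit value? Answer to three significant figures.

0.686 %

The divider's output (Thévenin) resistance is R₁‖R₂ = 849.3 Ω.
Fractional drop under load = R_th/(R_th + R_L) = 849.3 / (849.3 + 123000) = 0.006857.
So the output falls by 0.686 %.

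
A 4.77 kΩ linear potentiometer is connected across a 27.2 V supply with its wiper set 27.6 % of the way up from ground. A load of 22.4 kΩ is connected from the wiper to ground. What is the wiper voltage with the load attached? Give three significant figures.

V ≈ 7.20 V

The wiper splits the pot into (1−α)R = 3.453 kΩ above and αR = 1.317 kΩ below.
Lower section ‖ load = 1.243 kΩ.
V_wiper = 27.2 × 1.243/(3.453 + 1.243) = 7.20 V.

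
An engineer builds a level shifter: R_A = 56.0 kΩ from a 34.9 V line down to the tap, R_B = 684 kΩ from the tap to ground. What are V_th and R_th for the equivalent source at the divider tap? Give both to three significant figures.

V_th is the open-circuit tap voltage: 34.9 × 684/(56.0 + 684) = 32.3 V.
With the supply zeroed, R_A and R_B appear in parallel from the tap: R_th = R_A‖R_B = (56.0 × 684)/740.0 = 51.8 kΩ.

V_th = 32.3 V, R_th = 51.8 kΩ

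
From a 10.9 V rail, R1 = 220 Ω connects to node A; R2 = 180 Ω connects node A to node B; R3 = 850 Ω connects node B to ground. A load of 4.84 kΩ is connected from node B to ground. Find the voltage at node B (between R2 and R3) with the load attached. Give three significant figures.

At node B, R3 is in parallel with the load: R3‖R_L = 723.0 Ω.
Below node A the resistance is R2 + (R3‖R_L) = 903.0 Ω, so V_A = 10.9 × 903.0/1123 = 8.765 V.
Then V_B = V_A × (R3‖R_L)/(R2 + R3‖R_L) = 8.765 × 723.0/903.0 = 7.02 V.

V ≈ 7.02 V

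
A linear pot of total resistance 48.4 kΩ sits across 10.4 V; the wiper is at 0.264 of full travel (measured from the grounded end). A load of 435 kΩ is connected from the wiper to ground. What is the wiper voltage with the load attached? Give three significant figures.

The wiper splits the pot into (1−α)R = 35.62 kΩ above and αR = 12.78 kΩ below.
Lower section ‖ load = 12.41 kΩ.
V_wiper = 10.4 × 12.41/(35.62 + 12.41) = 2.69 V.

V ≈ 2.69 V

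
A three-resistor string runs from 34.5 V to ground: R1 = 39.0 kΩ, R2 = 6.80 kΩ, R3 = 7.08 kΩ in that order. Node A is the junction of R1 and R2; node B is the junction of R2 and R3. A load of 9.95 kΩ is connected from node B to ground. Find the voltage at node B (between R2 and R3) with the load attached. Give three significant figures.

V ≈ 2.86 V

At node B, R3 is in parallel with the load: R3‖R_L = 4.137 kΩ.
Below node A the resistance is R2 + (R3‖R_L) = 10.94 kΩ, so V_A = 34.5 × 10.94/49.94 = 7.556 V.
Then V_B = V_A × (R3‖R_L)/(R2 + R3‖R_L) = 7.556 × 4.137/10.94 = 2.86 V.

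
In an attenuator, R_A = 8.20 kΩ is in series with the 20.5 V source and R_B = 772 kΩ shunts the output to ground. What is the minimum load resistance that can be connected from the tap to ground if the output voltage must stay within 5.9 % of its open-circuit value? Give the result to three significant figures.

Output resistance R_th = R_A‖R_B = (8.20 × 772)/780.2 = 8.114 kΩ.
The fractional drop is R_th/(R_th + R_L); requiring this ≤ 0.0590 gives R_L ≥ R_th(1/0.0590 − 1) = 8.114 × 15.95 = 129 kΩ.

R_L(min) ≈ 129 kΩ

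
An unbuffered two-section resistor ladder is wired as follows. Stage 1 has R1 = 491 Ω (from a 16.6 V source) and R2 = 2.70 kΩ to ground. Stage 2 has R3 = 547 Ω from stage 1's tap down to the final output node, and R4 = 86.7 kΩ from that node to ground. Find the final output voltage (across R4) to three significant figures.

Stage 2 presents R3+R4 = 87250 Ω as a load on stage 1's tap.
Stage 1's lower leg becomes R2‖(R3+R4) = 2619 Ω, so V_mid = 16.6 × 2619/3110 = 13.98 V.
Stage 2 is itself unloaded: V_out = V_mid × R4/(R3+R4) = 13.98 × 86700/87250 = 13.9 V.

V_out ≈ 13.9 V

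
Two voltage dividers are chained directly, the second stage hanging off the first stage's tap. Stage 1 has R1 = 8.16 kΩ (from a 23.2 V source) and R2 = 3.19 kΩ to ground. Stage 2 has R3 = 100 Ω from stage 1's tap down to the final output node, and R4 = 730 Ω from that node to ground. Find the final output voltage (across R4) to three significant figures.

Stage 2 presents R3+R4 = 830.0 Ω as a load on stage 1's tap.
Stage 1's lower leg becomes R2‖(R3+R4) = 658.6 Ω, so V_mid = 23.2 × 658.6/8819 = 1.733 V.
Stage 2 is itself unloaded: V_out = V_mid × R4/(R3+R4) = 1.733 × 730/830.0 = 1.52 V.

V_out ≈ 1.52 V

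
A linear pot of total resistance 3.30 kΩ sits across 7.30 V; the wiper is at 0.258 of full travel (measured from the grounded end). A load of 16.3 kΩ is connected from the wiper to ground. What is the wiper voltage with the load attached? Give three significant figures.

The wiper splits the pot into (1−α)R = 2449 Ω above and αR = 851.4 Ω below.
Lower section ‖ load = 809.1 Ω.
V_wiper = 7.30 × 809.1/(2449 + 809.1) = 1.81 V.

V ≈ 1.81 V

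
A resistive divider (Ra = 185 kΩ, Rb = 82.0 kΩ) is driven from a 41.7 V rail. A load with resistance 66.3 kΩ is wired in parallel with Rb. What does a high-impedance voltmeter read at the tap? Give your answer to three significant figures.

The load sits in parallel with Rb: Rb‖R_L = (82.0 × 66.3) / (82.0 + 66.3) = 36.66 kΩ.
V_out = 41.7 × 36.66 / (185 + 36.66) = 41.7 × 36.66/221.7 = 6.90 V.

V_out ≈ 6.90 V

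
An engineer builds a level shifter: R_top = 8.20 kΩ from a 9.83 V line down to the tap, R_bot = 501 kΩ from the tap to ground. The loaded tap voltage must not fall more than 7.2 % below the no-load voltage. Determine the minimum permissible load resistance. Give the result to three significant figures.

Output resistance R_th = R_top‖R_bot = (8.20 × 501)/509.2 = 8.068 kΩ.
The fractional drop is R_th/(R_th + R_L); requiring this ≤ 0.0720 gives R_L ≥ R_th(1/0.0720 − 1) = 8.068 × 12.89 = 104 kΩ.

R_L(min) ≈ 104 kΩ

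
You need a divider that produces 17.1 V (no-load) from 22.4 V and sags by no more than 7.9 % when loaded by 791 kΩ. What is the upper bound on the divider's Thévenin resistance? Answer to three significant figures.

R_th ≤ 67.8 kΩ

Loading drop = R_th/(R_th + R_L) ≤ 0.0790, so R_th ≤ R_L · ε/(1−ε) = 791 kΩ × 0.0790/0.9210 = 67.8 kΩ.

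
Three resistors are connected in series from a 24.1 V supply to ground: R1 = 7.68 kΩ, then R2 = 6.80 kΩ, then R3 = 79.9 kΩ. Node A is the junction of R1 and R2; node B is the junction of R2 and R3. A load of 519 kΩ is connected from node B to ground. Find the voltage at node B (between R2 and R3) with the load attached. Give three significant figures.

V ≈ 19.9 V

At node B, R3 is in parallel with the load: R3‖R_L = 69.24 kΩ.
Below node A the resistance is R2 + (R3‖R_L) = 76.04 kΩ, so V_A = 24.1 × 76.04/83.72 = 21.89 V.
Then V_B = V_A × (R3‖R_L)/(R2 + R3‖R_L) = 21.89 × 69.24/76.04 = 19.9 V.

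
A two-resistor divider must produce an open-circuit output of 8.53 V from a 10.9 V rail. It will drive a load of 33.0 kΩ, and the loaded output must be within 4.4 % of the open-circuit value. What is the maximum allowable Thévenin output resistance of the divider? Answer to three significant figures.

Loading drop = R_th/(R_th + R_L) ≤ 0.0440, so R_th ≤ R_L · ε/(1−ε) = 33.0 kΩ × 0.0440/0.9560 = 1.52 kΩ.

R_th ≤ 1.52 kΩ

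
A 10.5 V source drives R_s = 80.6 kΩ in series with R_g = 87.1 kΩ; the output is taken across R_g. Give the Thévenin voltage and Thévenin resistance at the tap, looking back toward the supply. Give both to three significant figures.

V_th is the open-circuit tap voltage: 10.5 × 87.1/(80.6 + 87.1) = 5.45 V.
With the supply zeroed, R_s and R_g appear in parallel from the tap: R_th = R_s‖R_g = (80.6 × 87.1)/167.7 = 41.9 kΩ.

V_th = 5.45 V, R_th = 41.9 kΩ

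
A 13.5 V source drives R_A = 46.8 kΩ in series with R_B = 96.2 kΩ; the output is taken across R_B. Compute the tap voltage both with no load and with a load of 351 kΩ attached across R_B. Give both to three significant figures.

Open-circuit: V = 13.5 × 96.2/(46.8 + 96.2) = 9.08 V.
With the load, R_B becomes R_B‖R_L = 75.51 kΩ, so V = 13.5 × 75.51/122.3 = 8.33 V.

Unloaded: 9.08 V; loaded: 8.33 V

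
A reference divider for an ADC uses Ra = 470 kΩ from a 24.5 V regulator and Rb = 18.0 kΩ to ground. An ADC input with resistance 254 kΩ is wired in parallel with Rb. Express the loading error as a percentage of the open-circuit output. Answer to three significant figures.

The divider's output (Thévenin) resistance is Ra‖Rb = 17.34 kΩ.
Fractional drop under load = R_th/(R_th + R_L) = 17.34 / (17.34 + 254) = 0.06389.
So the output falls by 6.39 %.

6.39 %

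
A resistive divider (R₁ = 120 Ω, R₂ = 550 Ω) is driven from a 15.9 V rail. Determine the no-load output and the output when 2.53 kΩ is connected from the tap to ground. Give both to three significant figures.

Unloaded: 13.1 V; loaded: 12.6 V

Open-circuit: V = 15.9 × 550/(120 + 550) = 13.1 V.
With the load, R₂ becomes R₂‖R_L = 451.8 Ω, so V = 15.9 × 451.8/571.8 = 12.6 V.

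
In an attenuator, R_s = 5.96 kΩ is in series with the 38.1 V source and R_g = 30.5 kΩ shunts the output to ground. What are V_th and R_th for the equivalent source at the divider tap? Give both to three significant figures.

V_th is the open-circuit tap voltage: 38.1 × 30.5/(5.96 + 30.5) = 31.9 V.
With the supply zeroed, R_s and R_g appear in parallel from the tap: R_th = R_s‖R_g = (5.96 × 30.5)/36.46 = 4.99 kΩ.

V_th = 31.9 V, R_th = 4.99 kΩ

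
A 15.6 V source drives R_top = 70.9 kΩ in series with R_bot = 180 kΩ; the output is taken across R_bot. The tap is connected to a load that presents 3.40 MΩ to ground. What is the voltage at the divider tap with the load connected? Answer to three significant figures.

The load sits in parallel with R_bot: R_bot‖R_L = (180 × 3400) / (180 + 3400) = 170.9 kΩ.
V_out = 15.6 × 170.9 / (70.9 + 170.9) = 15.6 × 170.9/241.8 = 11.0 V.

V_out ≈ 11.0 V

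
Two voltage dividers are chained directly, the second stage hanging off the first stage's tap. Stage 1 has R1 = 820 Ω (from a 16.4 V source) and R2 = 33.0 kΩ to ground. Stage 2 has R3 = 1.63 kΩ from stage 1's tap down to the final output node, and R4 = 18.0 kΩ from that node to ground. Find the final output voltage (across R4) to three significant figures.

V_out ≈ 14.1 V

Stage 2 presents R3+R4 = 19630 Ω as a load on stage 1's tap.
Stage 1's lower leg becomes R2‖(R3+R4) = 12310 Ω, so V_mid = 16.4 × 12310/13130 = 15.38 V.
Stage 2 is itself unloaded: V_out = V_mid × R4/(R3+R4) = 15.38 × 18000/19630 = 14.1 V.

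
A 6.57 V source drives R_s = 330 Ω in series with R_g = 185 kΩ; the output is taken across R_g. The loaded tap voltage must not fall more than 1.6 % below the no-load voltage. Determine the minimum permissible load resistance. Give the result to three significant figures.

R_L(min) ≈ 20.3 kΩ

Output resistance R_th = R_s‖R_g = (330 × 185000)/185300 = 329.4 Ω.
The fractional drop is R_th/(R_th + R_L); requiring this ≤ 0.0160 gives R_L ≥ R_th(1/0.0160 − 1) = 329.4 × 61.50 = 20.3 kΩ.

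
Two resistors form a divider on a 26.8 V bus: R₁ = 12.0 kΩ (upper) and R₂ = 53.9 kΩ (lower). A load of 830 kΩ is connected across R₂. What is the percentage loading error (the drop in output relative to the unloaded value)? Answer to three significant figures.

The divider's output (Thévenin) resistance is R₁‖R₂ = 9.815 kΩ.
Fractional drop under load = R_th/(R_th + R_L) = 9.815 / (9.815 + 830) = 0.01169.
So the output falls by 1.17 %.

1.17 %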